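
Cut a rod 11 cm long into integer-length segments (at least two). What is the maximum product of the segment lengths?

Define g[k] = max over 1≤i<k of i · max(k−i, g[k−i]); the inner max lets the remainder stay uncut if that's better.
g[2] = 1×max(1,0) = 1×1 = 1
g[3] = 1×max(2,1) = 1×2 = 2
g[4] = 2×max(2,1) = 2×2 = 4
g[5] = 2×max(3,2) = 2×3 = 6
g[6] = 3×max(3,2) = 3×3 = 9
g[7] = 2×max(5,6) = 2×6 = 12
g[8] = 2×max(6,9) = 2×9 = 18
g[9] = 3×max(6,9) = 3×9 = 27
g[10] = 2×max(8,18) = 2×18 = 36
g[11] = 2×max(9,27) = 2×27 = 54
One optimal split: 3 + 3 + 3 + 2; product 3×3×3×2 = 54.

54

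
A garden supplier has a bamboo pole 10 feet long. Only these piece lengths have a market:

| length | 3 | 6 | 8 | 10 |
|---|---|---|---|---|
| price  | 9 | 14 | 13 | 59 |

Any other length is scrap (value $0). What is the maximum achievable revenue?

Let f[k] be the best obtainable value from length k. For each k, try every first piece i and keep the best of price[i] + f[k−i].
f[1] = 0
f[2] = 0
f[3] = 9
f[4] = 9
f[5] = 9
f[6] = max(9+9, 14+0) = 18
f[7] = max(9+9, 14+0) = 18
f[8] = max(9+9, 14+0, 13+0) = 18
f[9] = max(9+18, 14+9, 13+0) = 27
f[10] = max(9+18, 14+9, 13+0, 59+0) = 59
One optimal cutting: 10 → $59.

59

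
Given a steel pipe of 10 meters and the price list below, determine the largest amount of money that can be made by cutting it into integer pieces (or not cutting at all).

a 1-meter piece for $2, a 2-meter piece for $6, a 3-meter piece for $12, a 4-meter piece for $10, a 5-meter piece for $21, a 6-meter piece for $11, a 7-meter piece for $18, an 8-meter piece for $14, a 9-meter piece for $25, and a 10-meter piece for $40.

Build R[k] bottom-up: R[k] = max over allowed piece i of (p[i] + R[k−i]).
R[1] = 2
R[2] = max(2+2, 6+0) = 6
R[3] = max(2+6, 6+2, 12+0) = 12
R[4] = max(2+12, 6+6, 12+2, 10+0) = 14
R[5] = max(2+14, 6+12, 12+6, 10+2, 21+0) = 21
R[6] = max(2+21, 6+14, 12+12, 10+6, 21+2, 11+0) = 24
R[7] = max(2+24, 6+21, 12+14, …, 11+2, 18+0) = 27
R[8] = max(2+27, 6+24, 12+21, …, 18+2, 14+0) = 33
R[9] = max(2+33, 6+27, 12+24, …, 14+2, 25+0) = 36
R[10] = max(2+36, 6+33, 12+27, …, 25+2, 40+0) = 42
One optimal cutting: 5 + 5 → $21 + $21 = $42.

42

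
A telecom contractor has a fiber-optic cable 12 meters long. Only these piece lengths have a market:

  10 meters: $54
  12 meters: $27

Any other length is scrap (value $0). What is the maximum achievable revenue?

Let best[k] be the best obtainable value from length k. For each k, try every first piece i and keep the best of price[i] + best[k−i].
best[1] = 0
best[2] = 0
best[3] = 0
best[4] = 0
best[5] = 0
best[6] = 0
best[7] = 0
best[8] = 0
best[9] = 0
best[10] = 54
best[11] = 54
best[12] = 54
One optimal cutting: pieces 10 with 2 meters of scrap → $54.

54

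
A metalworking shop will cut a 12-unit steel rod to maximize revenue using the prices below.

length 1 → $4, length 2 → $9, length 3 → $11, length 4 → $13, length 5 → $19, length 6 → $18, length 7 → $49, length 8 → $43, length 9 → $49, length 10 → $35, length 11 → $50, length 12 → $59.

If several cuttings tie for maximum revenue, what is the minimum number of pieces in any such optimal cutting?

4

Build r[k] bottom-up: r[k] = max over allowed piece i of (p[i] + r[k−i]).
r[1] = 4
r[2] = 9
r[3] = 13  (first piece 1, then r[2]=9)
r[4] = 18  (first piece 2, then r[2]=9)
r[5] = 22  (first piece 1, then r[4]=18)
r[6] = 27  (first piece 2, then r[4]=18)
r[7] = 49
r[8] = 53  (first piece 1, then r[7]=49)
r[9] = 58  (first piece 2, then r[7]=49)
r[10] = 62  (first piece 1, then r[9]=58)
r[11] = 67  (first piece 2, then r[9]=58)
r[12] = 71  (first piece 1, then r[11]=67)
Maximum revenue is $71.
Now minimize piece count subject to staying optimal: for each k, pieces[k] = 1 + min over i with p[i]+r[k−i]=r[k] of pieces[k−i].
pieces[9] = 2
pieces[10] = 3
pieces[11] = 3
pieces[12] = 4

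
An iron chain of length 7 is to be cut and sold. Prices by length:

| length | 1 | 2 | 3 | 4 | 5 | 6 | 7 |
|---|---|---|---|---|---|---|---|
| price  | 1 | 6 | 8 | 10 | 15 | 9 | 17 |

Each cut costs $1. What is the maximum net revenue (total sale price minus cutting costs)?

Let r[k] be the best obtainable value from length k. For each k, try every first piece i and keep the best of price[i] + r[k−i] minus the 1 cut fee when i<k.
r[1] = 1
r[2] = 6
r[3] = 8
r[4] = 11  (first piece 2, then r[2]=6)
r[5] = 15
r[6] = 16  (first piece 2, then r[4]=11)
r[7] = 20  (first piece 2, then r[5]=15)
One optimal plan: pieces 5 + 2 (1 cut) → $21 − $1 = $20.

20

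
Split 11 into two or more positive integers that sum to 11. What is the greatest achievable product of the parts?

Let P[k] be the best product for length k (with at least one cut). For each first piece i, the rest contributes max(k−i, P[k−i]).
Small cases: P[2]=1, P[3]=2, P[4]=4.
P[5] = max(1*4, 2*3, 3*2, 4*1) = 6
P[6] = max(1*6, 2*4, 3*3, 4*2, 5*1) = 9
P[7] = max(1*9, 2*6, 3*4, 4*3, 5*2, 6*1) = 12
P[8] = max(1*12, 2*9, 3*6, …, 6*2, 7*1) = 18
P[9] = max(1*18, 2*12, 3*9, …, 7*2, 8*1) = 27
P[10] = max(1*27, 2*18, 3*12, …, 8*2, 9*1) = 36
P[11] = max(1*36, 2*27, 3*18, …, 9*2, 10*1) = 54
One optimal split: 3 + 3 + 3 + 2; product 3*3*3*2 = 54.

54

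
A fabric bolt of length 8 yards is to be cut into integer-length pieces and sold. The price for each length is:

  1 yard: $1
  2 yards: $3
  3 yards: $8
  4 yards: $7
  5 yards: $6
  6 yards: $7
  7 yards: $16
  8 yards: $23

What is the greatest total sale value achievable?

Build v[k] bottom-up: v[k] = max over allowed piece i of (p[i] + v[k−i]).
v[1] = 1
v[2] = max(1+1, 3+0) = 3
v[3] = max(1+3, 3+1, 8+0) = 8
v[4] = max(1+8, 3+3, 8+1, 7+0) = 9
v[5] = max(1+9, 3+8, 8+3, 7+1, 6+0) = 11
v[6] = max(1+11, 3+9, 8+8, 7+3, 6+1, 7+0) = 16
v[7] = max(1+16, 3+11, 8+9, …, 7+1, 16+0) = 17
v[8] = max(1+17, 3+16, 8+11, …, 16+1, 23+0) = 23
Best is to sell the whole 8-yard piece uncut for $23.

23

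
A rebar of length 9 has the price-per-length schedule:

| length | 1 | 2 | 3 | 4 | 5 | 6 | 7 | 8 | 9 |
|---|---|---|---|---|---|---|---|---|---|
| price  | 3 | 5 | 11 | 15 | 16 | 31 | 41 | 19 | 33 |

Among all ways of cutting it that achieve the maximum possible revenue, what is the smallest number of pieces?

Build r[k] bottom-up: r[k] = max over allowed piece i of (p[i] + r[k−i]).
r[1] = 3
r[2] = 6  (first piece 1, then r[1]=3)
r[3] = 11
r[4] = 15
r[5] = 18  (first piece 1, then r[4]=15)
r[6] = 31
r[7] = 41
r[8] = 44  (first piece 1, then r[7]=41)
r[9] = 47  (first piece 1, then r[8]=44)
Maximum revenue is ₹47.
Now minimize piece count subject to staying optimal: for each k, pieces[k] = 1 + min over i with p[i]+r[k−i]=r[k] of pieces[k−i].
pieces[6] = 1
pieces[7] = 1
pieces[8] = 2
pieces[9] = 3

3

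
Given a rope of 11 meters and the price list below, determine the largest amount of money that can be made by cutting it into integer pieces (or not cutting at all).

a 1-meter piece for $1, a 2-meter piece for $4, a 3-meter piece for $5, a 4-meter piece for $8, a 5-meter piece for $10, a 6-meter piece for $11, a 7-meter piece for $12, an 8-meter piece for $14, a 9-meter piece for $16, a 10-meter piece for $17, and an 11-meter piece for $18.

22

Build R[k] bottom-up: R[k] = max over allowed piece i of (p[i] + R[k−i]).
R[1] = 1
R[2] = max(1+1, 4+0) = 4
R[3] = max(1+4, 4+1, 5+0) = 5
R[4] = max(1+5, 4+4, 5+1, 8+0) = 8
R[5] = max(1+8, 4+5, 5+4, 8+1, 10+0) = 10
R[6] = max(1+10, 4+8, 5+5, 8+4, 10+1, 11+0) = 12
R[7] = max(1+12, 4+10, 5+8, …, 11+1, 12+0) = 14
R[8] = max(1+14, 4+12, 5+10, …, 12+1, 14+0) = 16
R[9] = max(1+16, 4+14, 5+12, …, 14+1, 16+0) = 18
R[10] = max(1+18, 4+16, 5+14, …, 16+1, 17+0) = 20
R[11] = max(1+20, 4+18, 5+16, …, 17+1, 18+0) = 22
One optimal cutting: 5 + 2 + 2 + 2 → $10 + $4 + $4 + $4 = $22.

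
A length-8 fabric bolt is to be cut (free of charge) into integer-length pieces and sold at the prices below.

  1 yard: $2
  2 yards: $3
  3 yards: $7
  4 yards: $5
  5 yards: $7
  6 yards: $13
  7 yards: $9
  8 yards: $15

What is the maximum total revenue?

Build v[k] bottom-up: v[k] = max over allowed piece i of (p[i] + v[k−i]).
v[1] = 2
v[2] = 4  (first piece 1, then v[1]=2)
v[3] = 7
v[4] = 9  (first piece 1, then v[3]=7)
v[5] = 11  (first piece 1, then v[4]=9)
v[6] = 14  (first piece 3, then v[3]=7)
v[7] = 16  (first piece 1, then v[6]=14)
v[8] = 18  (first piece 1, then v[7]=16)
One optimal cutting: 3 + 3 + 1 + 1 → $7 + $7 + $2 + $2 = $18.

18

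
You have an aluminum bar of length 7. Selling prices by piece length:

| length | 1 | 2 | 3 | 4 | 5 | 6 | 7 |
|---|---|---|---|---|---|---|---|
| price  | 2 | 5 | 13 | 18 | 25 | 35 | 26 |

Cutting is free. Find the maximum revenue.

Let R[k] be the best obtainable value from length k. For each k, try every first piece i and keep the best of price[i] + R[k−i].
R[1] = 2
R[2] = 5
R[3] = 13
R[4] = 18
R[5] = 25
R[6] = 35
R[7] = 37  (first piece 1, then R[6]=35)
One optimal cutting: 6 + 1 → $35 + $2 = $37.

37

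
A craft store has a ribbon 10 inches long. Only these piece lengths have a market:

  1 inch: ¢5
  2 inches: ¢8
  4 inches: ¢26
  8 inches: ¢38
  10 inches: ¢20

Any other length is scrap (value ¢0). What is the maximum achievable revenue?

62

Consider every possible first cut. f[k] is the best of p[i]+f[k−i] over all sellable i≤k.
f[1] = 5
f[2] = 10  (first piece 1, then f[1]=5)
f[3] = 15  (first piece 1, then f[2]=10)
f[4] = 26
f[5] = 31  (first piece 1, then f[4]=26)
f[6] = 36  (first piece 1, then f[5]=31)
f[7] = 41  (first piece 1, then f[6]=36)
f[8] = 52  (first piece 4, then f[4]=26)
f[9] = 57  (first piece 1, then f[8]=52)
f[10] = 62  (first piece 1, then f[9]=57)
One optimal cutting: 4 + 4 + 1 + 1 → ¢62.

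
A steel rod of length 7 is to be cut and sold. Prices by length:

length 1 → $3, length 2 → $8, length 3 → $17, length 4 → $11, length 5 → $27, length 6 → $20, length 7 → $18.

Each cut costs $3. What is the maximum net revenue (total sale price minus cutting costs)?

Let r[k] be the best obtainable value from length k. For each k, try every first piece i and keep the best of price[i] + r[k−i] minus the 3 cut fee when i<k.
r[1] = 3
r[2] = max(3+3-3, 8+0) = 8
r[3] = max(3+8-3, 8+3-3, 17+0) = 17
r[4] = max(3+17-3, 8+8-3, 17+3-3, 11+0) = 17
r[5] = max(3+17-3, 8+17-3, 17+8-3, 11+3-3, 27+0) = 27
r[6] = max(3+27-3, 8+17-3, 17+17-3, 11+8-3, 27+3-3, 20+0) = 31
r[7] = max(3+31-3, 8+27-3, 17+17-3, …, 20+3-3, 18+0) = 32
One optimal plan: pieces 5 + 2 (1 cut) → $35 − $3 = $32.

32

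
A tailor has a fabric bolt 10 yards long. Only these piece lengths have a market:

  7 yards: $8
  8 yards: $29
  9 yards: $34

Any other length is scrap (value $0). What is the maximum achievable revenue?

Consider every possible first cut. r[k] is the best of p[i]+r[k−i] over all sellable i≤k.
r[1] = 0
r[2] = 0
r[3] = 0
r[4] = 0
r[5] = 0
r[6] = 0
r[7] = 8
r[8] = 29
r[9] = 34
r[10] = 34
One optimal cutting: pieces 9 with 1 yard of scrap → $34.

34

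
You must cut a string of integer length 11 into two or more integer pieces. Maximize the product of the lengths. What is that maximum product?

Fill P[k] for k=2..11: at each k try every first piece i and multiply by the better of (k−i) uncut or P[k−i].
Small cases: P[2]=1, P[3]=2, P[4]=4.
P[5] = max(1×4, 2×3, 3×2, 4×1) = 6
P[6] = max(1×6, 2×4, 3×3, 4×2, 5×1) = 9
P[7] = max(1×9, 2×6, 3×4, 4×3, 5×2, 6×1) = 12
P[8] = max(1×12, 2×9, 3×6, …, 6×2, 7×1) = 18
P[9] = max(1×18, 2×12, 3×9, …, 7×2, 8×1) = 27
P[10] = max(1×27, 2×18, 3×12, …, 8×2, 9×1) = 36
P[11] = max(1×36, 2×27, 3×18, …, 9×2, 10×1) = 54
One optimal split: 3 + 3 + 3 + 2; product 3×3×3×2 = 54.

54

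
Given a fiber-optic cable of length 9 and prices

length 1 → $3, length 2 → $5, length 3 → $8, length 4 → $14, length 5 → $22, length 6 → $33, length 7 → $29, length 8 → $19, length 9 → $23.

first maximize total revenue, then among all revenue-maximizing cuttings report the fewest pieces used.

Build r[k] bottom-up: r[k] = max over allowed piece i of (p[i] + r[k−i]).
r[1] = 3
r[2] = 6  (first piece 1, then r[1]=3)
r[3] = 9  (first piece 1, then r[2]=6)
r[4] = 14
r[5] = 22
r[6] = 33
r[7] = 36  (first piece 1, then r[6]=33)
r[8] = 39  (first piece 1, then r[7]=36)
r[9] = 42  (first piece 1, then r[8]=39)
Maximum revenue is $42.
Now minimize piece count subject to staying optimal: for each k, pieces[k] = 1 + min over i with p[i]+r[k−i]=r[k] of pieces[k−i].
pieces[6] = 1
pieces[7] = 2
pieces[8] = 3
pieces[9] = 4

4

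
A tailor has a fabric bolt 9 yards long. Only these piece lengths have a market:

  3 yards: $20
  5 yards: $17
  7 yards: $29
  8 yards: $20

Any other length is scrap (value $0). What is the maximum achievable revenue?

Let r[k] be the best obtainable value from length k. For each k, try every first piece i and keep the best of price[i] + r[k−i].
r[1] = 0
r[2] = 0
r[3] = 20
r[4] = 20
r[5] = max(20+0, 17+0) = 20
r[6] = max(20+20, 17+0) = 40
r[7] = max(20+20, 17+0, 29+0) = 40
r[8] = max(20+20, 17+20, 29+0, 20+0) = 40
r[9] = max(20+40, 17+20, 29+0, 20+0) = 60
One optimal cutting: 3 + 3 + 3 → $60.

60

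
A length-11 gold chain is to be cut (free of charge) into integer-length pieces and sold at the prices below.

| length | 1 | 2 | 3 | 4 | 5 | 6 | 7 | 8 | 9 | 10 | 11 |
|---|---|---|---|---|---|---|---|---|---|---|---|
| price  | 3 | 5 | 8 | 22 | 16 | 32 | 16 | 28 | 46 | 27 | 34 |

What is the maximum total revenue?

57

Consider every possible first cut. v[k] is the best of p[i]+v[k−i] over all sellable i≤k.
v[1] = 3
v[2] = max(3+3, 5+0) = 6
v[3] = max(3+6, 5+3, 8+0) = 9
v[4] = max(3+9, 5+6, 8+3, 22+0) = 22
v[5] = max(3+22, 5+9, 8+6, 22+3, 16+0) = 25
v[6] = max(3+25, 5+22, 8+9, 22+6, 16+3, 32+0) = 32
v[7] = max(3+32, 5+25, 8+22, …, 32+3, 16+0) = 35
v[8] = max(3+35, 5+32, 8+25, …, 16+3, 28+0) = 44
v[9] = max(3+44, 5+35, 8+32, …, 28+3, 46+0) = 47
v[10] = max(3+47, 5+44, 8+35, …, 46+3, 27+0) = 54
v[11] = max(3+54, 5+47, 8+44, …, 27+3, 34+0) = 57
One optimal cutting: 6 + 4 + 1 → $32 + $22 + $3 = $57.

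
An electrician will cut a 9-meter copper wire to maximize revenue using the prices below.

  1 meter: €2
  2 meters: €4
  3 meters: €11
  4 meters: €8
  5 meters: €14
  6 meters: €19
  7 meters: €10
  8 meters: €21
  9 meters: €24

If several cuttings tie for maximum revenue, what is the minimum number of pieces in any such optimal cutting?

3

Consider every possible first cut. r[k] is the best of p[i]+r[k−i] over all sellable i≤k.
r[1] = 2
r[2] = max(2+2, 4+0) = 4
r[3] = max(2+4, 4+2, 11+0) = 11
r[4] = max(2+11, 4+4, 11+2, 8+0) = 13
r[5] = max(2+13, 4+11, 11+4, 8+2, 14+0) = 15
r[6] = max(2+15, 4+13, 11+11, 8+4, 14+2, 19+0) = 22
r[7] = max(2+22, 4+15, 11+13, …, 19+2, 10+0) = 24
r[8] = max(2+24, 4+22, 11+15, …, 10+2, 21+0) = 26
r[9] = max(2+26, 4+24, 11+22, …, 21+2, 24+0) = 33
Maximum revenue is €33.
Now minimize piece count subject to staying optimal: for each k, pieces[k] = 1 + min over i with p[i]+r[k−i]=r[k] of pieces[k−i].
pieces[6] = 2
pieces[7] = 3
pieces[8] = 3
pieces[9] = 3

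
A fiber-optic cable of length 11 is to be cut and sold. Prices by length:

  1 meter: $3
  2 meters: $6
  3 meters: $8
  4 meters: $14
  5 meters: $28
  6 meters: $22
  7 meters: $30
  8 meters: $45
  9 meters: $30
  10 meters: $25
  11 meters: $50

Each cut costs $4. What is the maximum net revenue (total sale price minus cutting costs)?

Consider every possible first cut. r[k] is the best of p[i]+r[k−i] over all sellable i≤k, charging 4 whenever i<k.
r[1] = 3
r[2] = max(3+3-4, 6+0) = 6
r[3] = max(3+6-4, 6+3-4, 8+0) = 8
r[4] = max(3+8-4, 6+6-4, 8+3-4, 14+0) = 14
r[5] = max(3+14-4, 6+8-4, 8+6-4, 14+3-4, 28+0) = 28
r[6] = max(3+28-4, 6+14-4, 8+8-4, 14+6-4, 28+3-4, 22+0) = 27
r[7] = max(3+27-4, 6+28-4, 8+14-4, …, 22+3-4, 30+0) = 30
r[8] = max(3+30-4, 6+27-4, 8+28-4, …, 30+3-4, 45+0) = 45
r[9] = max(3+45-4, 6+30-4, 8+27-4, …, 45+3-4, 30+0) = 44
r[10] = max(3+44-4, 6+45-4, 8+30-4, …, 30+3-4, 25+0) = 52
r[11] = max(3+52-4, 6+44-4, 8+45-4, …, 25+3-4, 50+0) = 51
One optimal plan: pieces 5 + 5 + 1 (2 cuts) → $59 − $8 = $51.

51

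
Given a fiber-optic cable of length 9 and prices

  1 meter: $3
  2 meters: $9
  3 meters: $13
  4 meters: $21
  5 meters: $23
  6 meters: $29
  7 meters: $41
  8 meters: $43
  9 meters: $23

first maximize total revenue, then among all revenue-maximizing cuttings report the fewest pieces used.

2

Let r[k] be the best obtainable value from length k. For each k, try every first piece i and keep the best of price[i] + r[k−i].
r[1] = 3
r[2] = 9
r[3] = 13
r[4] = 21
r[5] = 24  (first piece 1, then r[4]=21)
r[6] = 30  (first piece 2, then r[4]=21)
r[7] = 41
r[8] = 44  (first piece 1, then r[7]=41)
r[9] = 50  (first piece 2, then r[7]=41)
Maximum revenue is $50.
Now minimize piece count subject to staying optimal: for each k, pieces[k] = 1 + min over i with p[i]+r[k−i]=r[k] of pieces[k−i].
pieces[6] = 2
pieces[7] = 1
pieces[8] = 2
pieces[9] = 2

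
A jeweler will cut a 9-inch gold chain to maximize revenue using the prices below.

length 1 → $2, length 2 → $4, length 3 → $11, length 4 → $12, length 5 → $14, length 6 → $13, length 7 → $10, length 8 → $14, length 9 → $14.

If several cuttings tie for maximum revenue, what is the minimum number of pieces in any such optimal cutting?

Let r[k] be the best obtainable value from length k. For each k, try every first piece i and keep the best of price[i] + r[k−i].
r[1] = 2
r[2] = max(2+2, 4+0) = 4
r[3] = max(2+4, 4+2, 11+0) = 11
r[4] = max(2+11, 4+4, 11+2, 12+0) = 13
r[5] = max(2+13, 4+11, 11+4, 12+2, 14+0) = 15
r[6] = max(2+15, 4+13, 11+11, 12+4, 14+2, 13+0) = 22
r[7] = max(2+22, 4+15, 11+13, …, 13+2, 10+0) = 24
r[8] = max(2+24, 4+22, 11+15, …, 10+2, 14+0) = 26
r[9] = max(2+26, 4+24, 11+22, …, 14+2, 14+0) = 33
Maximum revenue is $33.
Now minimize piece count subject to staying optimal: for each k, pieces[k] = 1 + min over i with p[i]+r[k−i]=r[k] of pieces[k−i].
pieces[6] = 2
pieces[7] = 3
pieces[8] = 3
pieces[9] = 3

3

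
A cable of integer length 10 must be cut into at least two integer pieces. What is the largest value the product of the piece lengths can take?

Define f[k] = max over 1≤i<k of i · max(k−i, f[k−i]); the inner max lets the remainder stay uncut if that's better.
Small cases: f[2]=1, f[3]=2, f[4]=4, f[5]=6.
f[6] = 3·max(3,2) = 3·3 = 9
f[7] = 2·max(5,6) = 2·6 = 12
f[8] = 2·max(6,9) = 2·9 = 18
f[9] = 3·max(6,9) = 3·9 = 27
f[10] = 2·max(8,18) = 2·18 = 36
One optimal split: 3 + 3 + 2 + 2; product 3·3·2·2 = 36.

36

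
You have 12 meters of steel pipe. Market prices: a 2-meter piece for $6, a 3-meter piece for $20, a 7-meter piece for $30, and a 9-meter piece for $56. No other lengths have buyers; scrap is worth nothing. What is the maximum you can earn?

Build r[k] bottom-up: r[k] = max over allowed piece i of (p[i] + r[k−i]).
r[1] = 0
r[2] = 6
r[3] = max(6+0, 20+0) = 20
r[4] = max(6+6, 20+0) = 20
r[5] = max(6+20, 20+6) = 26
r[6] = max(6+20, 20+20) = 40
r[7] = max(6+26, 20+20, 30+0) = 40
r[8] = max(6+40, 20+26, 30+0) = 46
r[9] = max(6+40, 20+40, 30+6, 56+0) = 60
r[10] = max(6+46, 20+40, 30+20, 56+0) = 60
r[11] = max(6+60, 20+46, 30+20, 56+6) = 66
r[12] = max(6+60, 20+60, 30+26, 56+20) = 80
One optimal cutting: 3 + 3 + 3 + 3 → $80.

80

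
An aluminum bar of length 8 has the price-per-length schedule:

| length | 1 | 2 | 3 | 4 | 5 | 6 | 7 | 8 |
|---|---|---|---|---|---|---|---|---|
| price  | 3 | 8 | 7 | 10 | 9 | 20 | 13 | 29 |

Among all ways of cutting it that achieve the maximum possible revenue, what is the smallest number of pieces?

4

Let r[k] be the best obtainable value from length k. For each k, try every first piece i and keep the best of price[i] + r[k−i].
r[1] = 3
r[2] = 8
r[3] = 11  (first piece 1, then r[2]=8)
r[4] = 16  (first piece 2, then r[2]=8)
r[5] = 19  (first piece 1, then r[4]=16)
r[6] = 24  (first piece 2, then r[4]=16)
r[7] = 27  (first piece 1, then r[6]=24)
r[8] = 32  (first piece 2, then r[6]=24)
Maximum revenue is $32.
Now minimize piece count subject to staying optimal: for each k, pieces[k] = 1 + min over i with p[i]+r[k−i]=r[k] of pieces[k−i].
pieces[5] = 3
pieces[6] = 3
pieces[7] = 4
pieces[8] = 4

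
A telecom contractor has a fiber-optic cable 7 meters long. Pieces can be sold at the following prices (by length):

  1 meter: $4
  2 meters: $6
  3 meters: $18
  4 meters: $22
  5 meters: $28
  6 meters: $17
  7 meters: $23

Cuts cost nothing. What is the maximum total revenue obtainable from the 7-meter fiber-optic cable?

40

Let v[k] be the best obtainable value from length k. For each k, try every first piece i and keep the best of price[i] + v[k−i].
v[1] = 4
v[2] = 8  (first piece 1, then v[1]=4)
v[3] = 18
v[4] = 22  (first piece 1, then v[3]=18)
v[5] = 28
v[6] = 36  (first piece 3, then v[3]=18)
v[7] = 40  (first piece 1, then v[6]=36)
One optimal cutting: 3 + 3 + 1 → $18 + $18 + $4 = $40.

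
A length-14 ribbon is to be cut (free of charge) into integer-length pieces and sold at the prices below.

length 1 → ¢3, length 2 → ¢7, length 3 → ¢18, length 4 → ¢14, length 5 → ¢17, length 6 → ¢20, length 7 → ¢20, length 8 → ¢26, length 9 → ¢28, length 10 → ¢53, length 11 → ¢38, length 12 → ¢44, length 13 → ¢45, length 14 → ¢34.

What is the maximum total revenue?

Let r[k] be the best obtainable value from length k. For each k, try every first piece i and keep the best of price[i] + r[k−i].
r[1] = 3
r[2] = 7
r[3] = 18
r[4] = 21  (first piece 1, then r[3]=18)
r[5] = 25  (first piece 2, then r[3]=18)
r[6] = 36  (first piece 3, then r[3]=18)
r[7] = 39  (first piece 1, then r[6]=36)
r[8] = 43  (first piece 2, then r[6]=36)
r[9] = 54  (first piece 3, then r[6]=36)
r[10] = 57  (first piece 1, then r[9]=54)
r[11] = 61  (first piece 2, then r[9]=54)
r[12] = 72  (first piece 3, then r[9]=54)
r[13] = 75  (first piece 1, then r[12]=72)
r[14] = 79  (first piece 2, then r[12]=72)
One optimal cutting: 3 + 3 + 3 + 3 + 2 → ¢18 + ¢18 + ¢18 + ¢18 + ¢7 = ¢79.

79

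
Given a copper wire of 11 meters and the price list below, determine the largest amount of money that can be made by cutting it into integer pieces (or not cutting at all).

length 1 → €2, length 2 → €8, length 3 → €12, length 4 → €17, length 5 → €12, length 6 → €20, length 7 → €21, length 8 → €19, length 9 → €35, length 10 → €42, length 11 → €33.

46

Let best[k] be the best obtainable value from length k. For each k, try every first piece i and keep the best of price[i] + best[k−i].
best[1] = 2
best[2] = max(2+2, 8+0) = 8
best[3] = max(2+8, 8+2, 12+0) = 12
best[4] = max(2+12, 8+8, 12+2, 17+0) = 17
best[5] = max(2+17, 8+12, 12+8, 17+2, 12+0) = 20
best[6] = max(2+20, 8+17, 12+12, 17+8, 12+2, 20+0) = 25
best[7] = max(2+25, 8+20, 12+17, …, 20+2, 21+0) = 29
best[8] = max(2+29, 8+25, 12+20, …, 21+2, 19+0) = 34
best[9] = max(2+34, 8+29, 12+25, …, 19+2, 35+0) = 37
best[10] = max(2+37, 8+34, 12+29, …, 35+2, 42+0) = 42
best[11] = max(2+42, 8+37, 12+34, …, 42+2, 33+0) = 46
One optimal cutting: 4 + 4 + 3 → €17 + €17 + €12 = €46.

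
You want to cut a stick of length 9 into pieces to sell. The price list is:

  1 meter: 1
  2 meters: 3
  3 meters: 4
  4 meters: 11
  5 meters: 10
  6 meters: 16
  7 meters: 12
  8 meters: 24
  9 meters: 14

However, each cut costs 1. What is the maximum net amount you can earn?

Consider every possible first cut. v[k] is the best of p[i]+v[k−i] over all sellable i≤k, charging 1 whenever i<k.
v[1] = 1
v[2] = 3
v[3] = 4
v[4] = 11
v[5] = 11  (first piece 1, then v[4]=11)
v[6] = 16
v[7] = 16  (first piece 1, then v[6]=16)
v[8] = 24
v[9] = 24  (first piece 1, then v[8]=24)
One optimal plan: pieces 8 + 1 (1 cut) → 25 − 1 = 24.

24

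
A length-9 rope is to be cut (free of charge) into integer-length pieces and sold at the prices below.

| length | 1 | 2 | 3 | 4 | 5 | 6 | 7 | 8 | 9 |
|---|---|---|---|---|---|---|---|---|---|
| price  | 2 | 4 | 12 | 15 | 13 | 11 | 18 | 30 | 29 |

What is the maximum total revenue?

36

Let r[k] be the best obtainable value from length k. For each k, try every first piece i and keep the best of price[i] + r[k−i].
r[1] = 2
r[2] = 4  (first piece 1, then r[1]=2)
r[3] = 12
r[4] = 15
r[5] = 17  (first piece 1, then r[4]=15)
r[6] = 24  (first piece 3, then r[3]=12)
r[7] = 27  (first piece 3, then r[4]=15)
r[8] = 30  (first piece 4, then r[4]=15)
r[9] = 36  (first piece 3, then r[6]=24)
One optimal cutting: 3 + 3 + 3 → $12 + $12 + $12 = $36.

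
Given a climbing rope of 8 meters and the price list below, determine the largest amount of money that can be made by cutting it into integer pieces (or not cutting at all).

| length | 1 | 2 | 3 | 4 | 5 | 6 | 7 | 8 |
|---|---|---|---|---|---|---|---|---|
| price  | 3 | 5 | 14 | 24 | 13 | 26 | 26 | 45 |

Build r[k] bottom-up: r[k] = max over allowed piece i of (p[i] + r[k−i]).
r[1] = 3
r[2] = max(3+3, 5+0) = 6
r[3] = max(3+6, 5+3, 14+0) = 14
r[4] = max(3+14, 5+6, 14+3, 24+0) = 24
r[5] = max(3+24, 5+14, 14+6, 24+3, 13+0) = 27
r[6] = max(3+27, 5+24, 14+14, 24+6, 13+3, 26+0) = 30
r[7] = max(3+30, 5+27, 14+24, …, 26+3, 26+0) = 38
r[8] = max(3+38, 5+30, 14+27, …, 26+3, 45+0) = 48
One optimal cutting: 4 + 4 → €24 + €24 = €48.

48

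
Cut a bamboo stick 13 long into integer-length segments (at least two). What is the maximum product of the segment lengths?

Fill m[k] for k=2..13: at each k try every first piece i and multiply by the better of (k−i) uncut or m[k−i].
m[2] = 1*max(1,0) = 1*1 = 1
m[3] = 1*max(2,1) = 1*2 = 2
m[4] = 2*max(2,1) = 2*2 = 4
m[5] = 2*max(3,2) = 2*3 = 6
m[6] = 3*max(3,2) = 3*3 = 9
m[7] = 2*max(5,6) = 2*6 = 12
m[8] = 2*max(6,9) = 2*9 = 18
m[9] = 3*max(6,9) = 3*9 = 27
m[10] = 2*max(8,18) = 2*18 = 36
m[11] = 2*max(9,27) = 2*27 = 54
m[12] = 3*max(9,27) = 3*27 = 81
m[13] = 2*max(11,54) = 2*54 = 108
One optimal split: 3 + 3 + 3 + 2 + 2; product 3*3*3*2*2 = 108.

108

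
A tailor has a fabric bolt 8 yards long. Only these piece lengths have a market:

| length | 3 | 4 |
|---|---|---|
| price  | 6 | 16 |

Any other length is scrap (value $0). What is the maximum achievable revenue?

Build best[k] bottom-up: best[k] = max over allowed piece i of (p[i] + best[k−i]).
best[1] = 0
best[2] = 0
best[3] = 6
best[4] = max(6+0, 16+0) = 16
best[5] = max(6+0, 16+0) = 16
best[6] = max(6+6, 16+0) = 16
best[7] = max(6+16, 16+6) = 22
best[8] = max(6+16, 16+16) = 32
One optimal cutting: 4 + 4 → $32.

32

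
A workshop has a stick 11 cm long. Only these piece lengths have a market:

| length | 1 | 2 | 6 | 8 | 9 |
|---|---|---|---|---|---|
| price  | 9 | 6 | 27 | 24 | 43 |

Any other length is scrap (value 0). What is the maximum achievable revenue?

99

Build r[k] bottom-up: r[k] = max over allowed piece i of (p[i] + r[k−i]).
r[1] = 9
r[2] = 18  (first piece 1, then r[1]=9)
r[3] = 27  (first piece 1, then r[2]=18)
r[4] = 36  (first piece 1, then r[3]=27)
r[5] = 45  (first piece 1, then r[4]=36)
r[6] = 54  (first piece 1, then r[5]=45)
r[7] = 63  (first piece 1, then r[6]=54)
r[8] = 72  (first piece 1, then r[7]=63)
r[9] = 81  (first piece 1, then r[8]=72)
r[10] = 90  (first piece 1, then r[9]=81)
r[11] = 99  (first piece 1, then r[10]=90)
One optimal cutting: 1 + 1 + 1 + 1 + 1 + 1 + 1 + 1 + 1 + 1 + 1 → 99.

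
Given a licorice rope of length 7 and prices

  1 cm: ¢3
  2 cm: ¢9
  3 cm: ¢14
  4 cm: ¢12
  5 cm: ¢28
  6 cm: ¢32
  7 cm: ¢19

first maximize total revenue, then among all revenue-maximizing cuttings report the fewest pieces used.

2

Consider every possible first cut. r[k] is the best of p[i]+r[k−i] over all sellable i≤k.
r[1] = 3
r[2] = 9
r[3] = 14
r[4] = 18  (first piece 2, then r[2]=9)
r[5] = 28
r[6] = 32
r[7] = 37  (first piece 2, then r[5]=28)
Maximum revenue is ¢37.
Now minimize piece count subject to staying optimal: for each k, pieces[k] = 1 + min over i with p[i]+r[k−i]=r[k] of pieces[k−i].
pieces[4] = 2
pieces[5] = 1
pieces[6] = 1
pieces[7] = 2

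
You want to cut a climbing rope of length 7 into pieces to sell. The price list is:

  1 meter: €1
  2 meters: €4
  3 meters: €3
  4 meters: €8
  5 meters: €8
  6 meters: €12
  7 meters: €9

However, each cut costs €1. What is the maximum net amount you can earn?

Build r[k] bottom-up: r[k] = max over allowed piece i of (p[i] + r[k−i]) − 1 per cut.
r[1] = 1
r[2] = max(1+1-1, 4+0) = 4
r[3] = max(1+4-1, 4+1-1, 3+0) = 4
r[4] = max(1+4-1, 4+4-1, 3+1-1, 8+0) = 8
r[5] = max(1+8-1, 4+4-1, 3+4-1, 8+1-1, 8+0) = 8
r[6] = max(1+8-1, 4+8-1, 3+4-1, 8+4-1, 8+1-1, 12+0) = 12
r[7] = max(1+12-1, 4+8-1, 3+8-1, …, 12+1-1, 9+0) = 12
One optimal plan: pieces 6 + 1 (1 cut) → €13 − €1 = €12.

12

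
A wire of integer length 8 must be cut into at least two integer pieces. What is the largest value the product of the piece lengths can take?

18

Define f[k] = max over 1≤i<k of i · max(k−i, f[k−i]); the inner max lets the remainder stay uncut if that's better.
Small cases: f[2]=1.
f[3] = 1·max(2,1) = 1·2 = 2
f[4] = 2·max(2,1) = 2·2 = 4
f[5] = 2·max(3,2) = 2·3 = 6
f[6] = 3·max(3,2) = 3·3 = 9
f[7] = 2·max(5,6) = 2·6 = 12
f[8] = 2·max(6,9) = 2·9 = 18
One optimal split: 3 + 3 + 2; product 3·3·2 = 18.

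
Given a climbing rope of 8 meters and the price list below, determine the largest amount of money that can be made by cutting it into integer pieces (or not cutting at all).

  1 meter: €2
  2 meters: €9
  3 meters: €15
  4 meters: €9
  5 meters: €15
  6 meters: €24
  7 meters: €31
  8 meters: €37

39

Consider every possible first cut. v[k] is the best of p[i]+v[k−i] over all sellable i≤k.
v[1] = 2
v[2] = 9
v[3] = 15
v[4] = 18  (first piece 2, then v[2]=9)
v[5] = 24  (first piece 2, then v[3]=15)
v[6] = 30  (first piece 3, then v[3]=15)
v[7] = 33  (first piece 2, then v[5]=24)
v[8] = 39  (first piece 2, then v[6]=30)
One optimal cutting: 3 + 3 + 2 → €15 + €15 + €9 = €39.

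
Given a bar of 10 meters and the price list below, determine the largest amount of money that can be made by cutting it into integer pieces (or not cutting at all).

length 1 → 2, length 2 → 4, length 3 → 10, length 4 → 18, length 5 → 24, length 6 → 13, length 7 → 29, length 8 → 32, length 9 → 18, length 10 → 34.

48

Let v[k] be the best obtainable value from length k. For each k, try every first piece i and keep the best of price[i] + v[k−i].
v[1] = 2
v[2] = 4  (first piece 1, then v[1]=2)
v[3] = 10
v[4] = 18
v[5] = 24
v[6] = 26  (first piece 1, then v[5]=24)
v[7] = 29
v[8] = 36  (first piece 4, then v[4]=18)
v[9] = 42  (first piece 4, then v[5]=24)
v[10] = 48  (first piece 5, then v[5]=24)
One optimal cutting: 5 + 5 → 24 + 24 = 48.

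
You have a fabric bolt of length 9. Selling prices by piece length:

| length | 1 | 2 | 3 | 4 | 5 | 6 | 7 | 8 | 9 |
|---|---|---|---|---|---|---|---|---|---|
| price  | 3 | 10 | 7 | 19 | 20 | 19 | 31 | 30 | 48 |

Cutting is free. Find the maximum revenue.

48

Consider every possible first cut. best[k] is the best of p[i]+best[k−i] over all sellable i≤k.
best[1] = 3
best[2] = 10
best[3] = 13  (first piece 1, then best[2]=10)
best[4] = 20  (first piece 2, then best[2]=10)
best[5] = 23  (first piece 1, then best[4]=20)
best[6] = 30  (first piece 2, then best[4]=20)
best[7] = 33  (first piece 1, then best[6]=30)
best[8] = 40  (first piece 2, then best[6]=30)
best[9] = 48
Best is to sell the whole 9-yard piece uncut for $48.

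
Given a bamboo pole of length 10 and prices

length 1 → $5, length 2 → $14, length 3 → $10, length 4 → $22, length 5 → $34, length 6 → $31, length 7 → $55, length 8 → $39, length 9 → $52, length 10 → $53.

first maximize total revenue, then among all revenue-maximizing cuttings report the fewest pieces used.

3

Consider every possible first cut. r[k] is the best of p[i]+r[k−i] over all sellable i≤k.
r[1] = 5
r[2] = max(5+5, 14+0) = 14
r[3] = max(5+14, 14+5, 10+0) = 19
r[4] = max(5+19, 14+14, 10+5, 22+0) = 28
r[5] = max(5+28, 14+19, 10+14, 22+5, 34+0) = 34
r[6] = max(5+34, 14+28, 10+19, 22+14, 34+5, 31+0) = 42
r[7] = max(5+42, 14+34, 10+28, …, 31+5, 55+0) = 55
r[8] = max(5+55, 14+42, 10+34, …, 55+5, 39+0) = 60
r[9] = max(5+60, 14+55, 10+42, …, 39+5, 52+0) = 69
r[10] = max(5+69, 14+60, 10+55, …, 52+5, 53+0) = 74
Maximum revenue is $74.
Now minimize piece count subject to staying optimal: for each k, pieces[k] = 1 + min over i with p[i]+r[k−i]=r[k] of pieces[k−i].
pieces[7] = 1
pieces[8] = 2
pieces[9] = 2
pieces[10] = 3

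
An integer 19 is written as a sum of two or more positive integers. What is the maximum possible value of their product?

972

Define f[k] = max over 1≤i<k of i · max(k−i, f[k−i]); the inner max lets the remainder stay uncut if that's better.
f[2] = 1*max(1,0) = 1*1 = 1
f[3] = 1*max(2,1) = 1*2 = 2
f[4] = 2*max(2,1) = 2*2 = 4
f[5] = 2*max(3,2) = 2*3 = 6
f[6] = 3*max(3,2) = 3*3 = 9
f[7] = 2*max(5,6) = 2*6 = 12
f[8] = 2*max(6,9) = 2*9 = 18
f[9] = 3*max(6,9) = 3*9 = 27
f[10] = 2*max(8,18) = 2*18 = 36
f[11] = 2*max(9,27) = 2*27 = 54
f[12] = 3*max(9,27) = 3*27 = 81
f[13] = 2*max(11,54) = 2*54 = 108
f[14] = 2*max(12,81) = 2*81 = 162
f[15] = 3*max(12,81) = 3*81 = 243
f[16] = 2*max(14,162) = 2*162 = 324
f[17] = 2*max(15,243) = 2*243 = 486
f[18] = 3*max(15,243) = 3*243 = 729
f[19] = 2*max(17,486) = 2*486 = 972
One optimal split: 3 + 3 + 3 + 3 + 3 + 2 + 2; product 3*3*3*3*3*2*2 = 972.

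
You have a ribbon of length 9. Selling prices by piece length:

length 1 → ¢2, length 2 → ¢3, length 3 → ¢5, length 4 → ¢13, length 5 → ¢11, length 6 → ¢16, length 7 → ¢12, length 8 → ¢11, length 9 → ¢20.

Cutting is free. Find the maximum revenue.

Build best[k] bottom-up: best[k] = max over allowed piece i of (p[i] + best[k−i]).
best[1] = 2
best[2] = max(2+2, 3+0) = 4
best[3] = max(2+4, 3+2, 5+0) = 6
best[4] = max(2+6, 3+4, 5+2, 13+0) = 13
best[5] = max(2+13, 3+6, 5+4, 13+2, 11+0) = 15
best[6] = max(2+15, 3+13, 5+6, 13+4, 11+2, 16+0) = 17
best[7] = max(2+17, 3+15, 5+13, …, 16+2, 12+0) = 19
best[8] = max(2+19, 3+17, 5+15, …, 12+2, 11+0) = 26
best[9] = max(2+26, 3+19, 5+17, …, 11+2, 20+0) = 28
One optimal cutting: 4 + 4 + 1 → ¢13 + ¢13 + ¢2 = ¢28.

28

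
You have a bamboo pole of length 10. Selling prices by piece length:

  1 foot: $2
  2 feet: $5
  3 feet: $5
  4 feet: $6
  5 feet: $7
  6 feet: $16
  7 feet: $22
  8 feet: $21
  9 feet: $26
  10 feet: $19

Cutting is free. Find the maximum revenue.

29

Build best[k] bottom-up: best[k] = max over allowed piece i of (p[i] + best[k−i]).
best[1] = 2
best[2] = max(2+2, 5+0) = 5
best[3] = max(2+5, 5+2, 5+0) = 7
best[4] = max(2+7, 5+5, 5+2, 6+0) = 10
best[5] = max(2+10, 5+7, 5+5, 6+2, 7+0) = 12
best[6] = max(2+12, 5+10, 5+7, 6+5, 7+2, 16+0) = 16
best[7] = max(2+16, 5+12, 5+10, …, 16+2, 22+0) = 22
best[8] = max(2+22, 5+16, 5+12, …, 22+2, 21+0) = 24
best[9] = max(2+24, 5+22, 5+16, …, 21+2, 26+0) = 27
best[10] = max(2+27, 5+24, 5+22, …, 26+2, 19+0) = 29
One optimal cutting: 7 + 2 + 1 → $22 + $5 + $2 = $29.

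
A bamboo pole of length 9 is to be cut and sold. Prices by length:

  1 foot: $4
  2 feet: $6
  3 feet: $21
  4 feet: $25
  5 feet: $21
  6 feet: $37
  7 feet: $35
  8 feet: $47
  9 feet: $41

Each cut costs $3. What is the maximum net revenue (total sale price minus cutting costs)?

Build v[k] bottom-up: v[k] = max over allowed piece i of (p[i] + v[k−i]) − 3 per cut.
v[1] = 4
v[2] = 6
v[3] = 21
v[4] = 25
v[5] = 26  (first piece 1, then v[4]=25)
v[6] = 39  (first piece 3, then v[3]=21)
v[7] = 43  (first piece 3, then v[4]=25)
v[8] = 47  (first piece 4, then v[4]=25)
v[9] = 57  (first piece 3, then v[6]=39)
One optimal plan: pieces 3 + 3 + 3 (2 cuts) → $63 − $6 = $57.

57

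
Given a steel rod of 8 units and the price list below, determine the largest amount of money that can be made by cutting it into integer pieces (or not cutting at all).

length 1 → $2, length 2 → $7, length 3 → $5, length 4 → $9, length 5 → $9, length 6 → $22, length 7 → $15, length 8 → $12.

29

Build best[k] bottom-up: best[k] = max over allowed piece i of (p[i] + best[k−i]).
best[1] = 2
best[2] = 7
best[3] = 9  (first piece 1, then best[2]=7)
best[4] = 14  (first piece 2, then best[2]=7)
best[5] = 16  (first piece 1, then best[4]=14)
best[6] = 22
best[7] = 24  (first piece 1, then best[6]=22)
best[8] = 29  (first piece 2, then best[6]=22)
One optimal cutting: 6 + 2 → $22 + $7 = $29.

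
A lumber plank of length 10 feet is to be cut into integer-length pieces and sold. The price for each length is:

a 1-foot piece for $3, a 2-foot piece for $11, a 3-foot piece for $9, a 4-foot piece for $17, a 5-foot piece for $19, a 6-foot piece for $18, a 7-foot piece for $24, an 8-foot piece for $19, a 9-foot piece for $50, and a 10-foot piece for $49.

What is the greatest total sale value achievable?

55

Build v[k] bottom-up: v[k] = max over allowed piece i of (p[i] + v[k−i]).
v[1] = 3
v[2] = max(3+3, 11+0) = 11
v[3] = max(3+11, 11+3, 9+0) = 14
v[4] = max(3+14, 11+11, 9+3, 17+0) = 22
v[5] = max(3+22, 11+14, 9+11, 17+3, 19+0) = 25
v[6] = max(3+25, 11+22, 9+14, 17+11, 19+3, 18+0) = 33
v[7] = max(3+33, 11+25, 9+22, …, 18+3, 24+0) = 36
v[8] = max(3+36, 11+33, 9+25, …, 24+3, 19+0) = 44
v[9] = max(3+44, 11+36, 9+33, …, 19+3, 50+0) = 50
v[10] = max(3+50, 11+44, 9+36, …, 50+3, 49+0) = 55
One optimal cutting: 2 + 2 + 2 + 2 + 2 → $11 + $11 + $11 + $11 + $11 = $55.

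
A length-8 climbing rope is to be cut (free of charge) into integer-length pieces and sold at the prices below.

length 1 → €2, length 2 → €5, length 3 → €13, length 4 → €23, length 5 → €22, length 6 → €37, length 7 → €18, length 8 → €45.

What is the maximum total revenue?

46

Build best[k] bottom-up: best[k] = max over allowed piece i of (p[i] + best[k−i]).
best[1] = 2
best[2] = max(2+2, 5+0) = 5
best[3] = max(2+5, 5+2, 13+0) = 13
best[4] = max(2+13, 5+5, 13+2, 23+0) = 23
best[5] = max(2+23, 5+13, 13+5, 23+2, 22+0) = 25
best[6] = max(2+25, 5+23, 13+13, 23+5, 22+2, 37+0) = 37
best[7] = max(2+37, 5+25, 13+23, …, 37+2, 18+0) = 39
best[8] = max(2+39, 5+37, 13+25, …, 18+2, 45+0) = 46
One optimal cutting: 4 + 4 → €23 + €23 = €46.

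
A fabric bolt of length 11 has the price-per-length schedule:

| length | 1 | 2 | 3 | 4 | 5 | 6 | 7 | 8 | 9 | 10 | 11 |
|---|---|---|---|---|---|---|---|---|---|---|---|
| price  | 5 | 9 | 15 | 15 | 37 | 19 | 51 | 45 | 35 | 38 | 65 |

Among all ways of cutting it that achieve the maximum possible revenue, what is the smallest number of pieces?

Let r[k] be the best obtainable value from length k. For each k, try every first piece i and keep the best of price[i] + r[k−i].
r[1] = 5
r[2] = 10  (first piece 1, then r[1]=5)
r[3] = 15  (first piece 1, then r[2]=10)
r[4] = 20  (first piece 1, then r[3]=15)
r[5] = 37
r[6] = 42  (first piece 1, then r[5]=37)
r[7] = 51
r[8] = 56  (first piece 1, then r[7]=51)
r[9] = 61  (first piece 1, then r[8]=56)
r[10] = 74  (first piece 5, then r[5]=37)
r[11] = 79  (first piece 1, then r[10]=74)
Maximum revenue is $79.
Now minimize piece count subject to staying optimal: for each k, pieces[k] = 1 + min over i with p[i]+r[k−i]=r[k] of pieces[k−i].
pieces[8] = 2
pieces[9] = 3
pieces[10] = 2
pieces[11] = 3

3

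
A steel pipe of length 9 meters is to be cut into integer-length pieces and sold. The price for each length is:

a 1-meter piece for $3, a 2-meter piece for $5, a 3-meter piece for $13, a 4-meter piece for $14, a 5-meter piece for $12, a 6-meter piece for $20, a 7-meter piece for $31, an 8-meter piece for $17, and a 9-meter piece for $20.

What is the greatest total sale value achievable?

39

Consider every possible first cut. r[k] is the best of p[i]+r[k−i] over all sellable i≤k.
r[1] = 3
r[2] = 6  (first piece 1, then r[1]=3)
r[3] = 13
r[4] = 16  (first piece 1, then r[3]=13)
r[5] = 19  (first piece 1, then r[4]=16)
r[6] = 26  (first piece 3, then r[3]=13)
r[7] = 31
r[8] = 34  (first piece 1, then r[7]=31)
r[9] = 39  (first piece 3, then r[6]=26)
One optimal cutting: 3 + 3 + 3 → $13 + $13 + $13 = $39.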